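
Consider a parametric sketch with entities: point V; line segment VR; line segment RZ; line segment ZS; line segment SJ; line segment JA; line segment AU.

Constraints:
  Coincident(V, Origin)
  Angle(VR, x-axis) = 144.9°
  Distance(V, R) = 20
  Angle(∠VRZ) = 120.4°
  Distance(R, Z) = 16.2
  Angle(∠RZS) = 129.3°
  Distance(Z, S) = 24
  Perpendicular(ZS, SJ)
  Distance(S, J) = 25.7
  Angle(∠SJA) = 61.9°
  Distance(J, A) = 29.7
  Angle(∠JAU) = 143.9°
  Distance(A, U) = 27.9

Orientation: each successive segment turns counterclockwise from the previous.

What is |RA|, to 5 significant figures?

8.1037

V is at the origin; VR runs at 144.9° with length 20.0, so R = (-16.363, 11.500). ∠VRZ = 120.4° gives RZ at -155.50° from the x-axis; with |RZ| = 16.2, Z = (-31.104, 4.7821). ∠RZS = 129.3° gives ZS at -104.80° from the x-axis; with |ZS| = 24.0, S = (-37.235, -18.422). ZS ⟂ SJ, so SJ runs at -14.800°; with |SJ| = 25.7, J = (-12.388, -24.987). ∠SJA = 61.9° gives JA at 103.30° from the x-axis; with |JA| = 29.7, A = (-19.220, 3.9168). Then |RA| = |A − R| = 8.1037.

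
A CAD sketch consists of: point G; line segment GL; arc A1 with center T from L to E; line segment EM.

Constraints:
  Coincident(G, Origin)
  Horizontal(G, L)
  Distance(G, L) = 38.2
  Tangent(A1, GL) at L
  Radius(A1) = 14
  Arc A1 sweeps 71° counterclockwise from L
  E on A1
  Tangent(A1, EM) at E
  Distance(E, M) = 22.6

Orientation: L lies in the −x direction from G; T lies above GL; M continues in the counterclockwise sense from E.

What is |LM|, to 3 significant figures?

37.1

G is at the origin; G and L share the same y with |GL| = 38.2 and L on the −x side, so L = (-38.2, 0.00). The tangent condition forces TL to be normal to GL, so T = L + (0, 14) = (-38.2, 14.0). On A1, L sits at bearing -90° from T; a 71° counterclockwise sweep puts E at bearing -19°, so E = T + 14.0·(cos -19°, sin -19°) = (-25.0, 9.44). Since A1 is tangent to EM there, TE ⟂ EM, so EM runs along (−sin -19°, cos -19°); with |EM| = 22.6, M = (-17.6, 30.8). Then |LM| = |M − L| = 37.1.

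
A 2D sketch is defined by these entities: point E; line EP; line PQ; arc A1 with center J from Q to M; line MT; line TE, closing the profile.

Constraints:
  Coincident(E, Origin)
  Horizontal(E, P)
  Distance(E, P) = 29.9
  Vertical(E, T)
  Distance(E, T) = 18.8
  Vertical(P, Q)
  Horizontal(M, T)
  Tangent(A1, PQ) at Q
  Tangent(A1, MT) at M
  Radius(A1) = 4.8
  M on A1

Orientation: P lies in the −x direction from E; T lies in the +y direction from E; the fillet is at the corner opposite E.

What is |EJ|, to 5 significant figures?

28.740

E is at the origin; E and P share the same y with |EP| = 29.9 and P on the −x side, so P = (-29.900, 0.0000). E and T share the same x with |ET| = 18.8 and T on the +y side, so T = (0.0000, 18.800). The virtual corner opposite E is at (-29.900, 18.800). Tangency of A1 to PQ means the radius JQ is perpendicular to PQ and the tangent condition forces JM to be normal to MT, with radius 4.8, so the center J sits 4.8 in from both sides at J = (-25.100, 14.000). Then |EJ| = |J − E| = 28.740.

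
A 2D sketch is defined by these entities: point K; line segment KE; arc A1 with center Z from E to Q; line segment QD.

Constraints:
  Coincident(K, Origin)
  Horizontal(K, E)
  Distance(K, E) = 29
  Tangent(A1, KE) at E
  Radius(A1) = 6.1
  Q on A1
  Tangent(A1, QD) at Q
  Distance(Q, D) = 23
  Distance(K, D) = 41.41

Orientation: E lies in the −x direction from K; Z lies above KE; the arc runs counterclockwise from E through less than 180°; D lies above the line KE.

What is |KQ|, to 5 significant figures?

24.294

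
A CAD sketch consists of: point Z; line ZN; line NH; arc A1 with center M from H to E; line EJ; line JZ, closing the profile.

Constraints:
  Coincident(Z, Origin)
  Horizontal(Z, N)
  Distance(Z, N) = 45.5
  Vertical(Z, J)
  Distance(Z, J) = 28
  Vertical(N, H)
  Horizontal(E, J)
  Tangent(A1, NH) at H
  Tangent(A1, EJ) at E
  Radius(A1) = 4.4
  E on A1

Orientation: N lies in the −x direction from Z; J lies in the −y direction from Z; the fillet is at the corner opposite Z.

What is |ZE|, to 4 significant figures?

49.73

Z is at the origin; Z and N share the same y with |ZN| = 45.5 and N on the −x side, so N = (-45.50, 0.000). Z and J share the same x with |ZJ| = 28.0 and J on the −y side, so J = (0.000, -28.00). The virtual corner opposite Z is at (-45.50, -28.00). Tangency of A1 to NH means the radius MH is perpendicular to NH and since A1 is tangent to EJ there, ME ⟂ EJ, with radius 4.4, so the center M sits 4.4 in from both sides at M = (-41.10, -23.60). That places the tangent points at H = (-45.50, -23.60) on NH and E = (-41.10, -28.00) on EJ. Then |ZE| = |E − Z| = 49.73.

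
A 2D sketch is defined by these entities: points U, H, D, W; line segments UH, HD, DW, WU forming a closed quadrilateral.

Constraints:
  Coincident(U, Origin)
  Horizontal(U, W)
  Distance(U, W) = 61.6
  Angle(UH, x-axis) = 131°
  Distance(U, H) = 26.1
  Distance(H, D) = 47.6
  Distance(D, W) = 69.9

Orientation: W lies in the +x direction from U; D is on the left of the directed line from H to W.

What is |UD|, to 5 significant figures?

55.887

U is at the origin; U and W share the same y with |UW| = 61.6 and W in +x, so W = (61.6, 0). UH runs at 131.0° with |UH| = 26.1, so H = (-17.123, 19.698). D is determined by |HD| = 47.6 and |DW| = 69.9 together: it lies at the intersection of circle(H, 47.6) and circle(W, 69.9). With |HW| = 81.150, the foot of the radical line on HW is 24.431 from H and the perpendicular offset is √(47.6² − 24.431²) = 40.852. Taking the left-of-HW solution: D = (16.493, 53.398).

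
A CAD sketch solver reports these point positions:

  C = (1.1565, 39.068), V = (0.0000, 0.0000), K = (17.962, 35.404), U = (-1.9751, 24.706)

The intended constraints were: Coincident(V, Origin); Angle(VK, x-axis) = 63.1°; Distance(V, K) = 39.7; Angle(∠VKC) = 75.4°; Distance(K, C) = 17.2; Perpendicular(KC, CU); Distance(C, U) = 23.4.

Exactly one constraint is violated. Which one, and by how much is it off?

Distance(C, U) = 23.4 — off by 8.70.

V = (0.00, 0.00) ✓; VK at 63.10° ✓; |VK| = 39.70 ✓; ∠VKC = 75.40° ✓; |KC| = 17.20 ✓; ∠(KC, CU) = 90.00° ✓; |CU| = 14.70 ✗.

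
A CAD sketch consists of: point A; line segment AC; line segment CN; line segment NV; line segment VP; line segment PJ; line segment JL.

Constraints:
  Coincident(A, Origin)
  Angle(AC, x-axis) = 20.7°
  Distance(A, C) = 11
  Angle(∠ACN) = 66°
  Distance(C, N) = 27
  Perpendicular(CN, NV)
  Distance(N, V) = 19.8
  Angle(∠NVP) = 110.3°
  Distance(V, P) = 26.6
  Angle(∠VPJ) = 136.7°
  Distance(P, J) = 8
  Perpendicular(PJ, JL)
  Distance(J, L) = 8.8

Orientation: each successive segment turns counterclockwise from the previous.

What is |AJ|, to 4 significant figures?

18.63

A is at the origin; AC runs at 20.7° with length 11.0, so C = (10.29, 3.888). ∠ACN = 66.0° gives CN at 134.7° from the x-axis; with |CN| = 27.0, N = (-8.702, 23.08). The perpendicularity gives NV at right angles to CN, so NV runs at -135.3°; with |NV| = 19.8, V = (-22.78, 9.153). ∠NVP = 110.3° gives VP at -65.60° from the x-axis; with |VP| = 26.6, P = (-11.79, -15.07). ∠VPJ = 136.7° gives PJ at -22.30° from the x-axis; with |PJ| = 8.0, J = (-4.385, -18.11). Then |AJ| = |J − A| = 18.63.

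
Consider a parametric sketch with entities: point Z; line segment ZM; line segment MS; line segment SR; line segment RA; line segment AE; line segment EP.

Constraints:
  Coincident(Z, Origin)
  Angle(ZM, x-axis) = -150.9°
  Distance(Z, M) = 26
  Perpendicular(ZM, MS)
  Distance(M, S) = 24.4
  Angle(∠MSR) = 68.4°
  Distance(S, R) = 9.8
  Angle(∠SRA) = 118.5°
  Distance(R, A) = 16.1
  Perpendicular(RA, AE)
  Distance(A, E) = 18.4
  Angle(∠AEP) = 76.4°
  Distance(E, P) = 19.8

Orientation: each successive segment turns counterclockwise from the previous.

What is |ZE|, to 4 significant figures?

33.32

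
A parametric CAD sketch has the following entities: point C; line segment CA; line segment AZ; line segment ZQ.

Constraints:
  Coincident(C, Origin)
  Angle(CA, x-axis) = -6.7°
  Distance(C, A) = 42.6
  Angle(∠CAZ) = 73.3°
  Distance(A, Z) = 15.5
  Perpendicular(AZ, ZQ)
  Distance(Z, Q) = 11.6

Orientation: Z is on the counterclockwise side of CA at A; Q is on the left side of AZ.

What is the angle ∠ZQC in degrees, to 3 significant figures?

174°

C is at the origin; CA runs at -6.7° with length 42.6, so A = 42.6·(cos -6.7°, sin -6.7°) = (42.3, -4.97). ∠CAZ = 73.3°, so AZ runs at -6.7° + (180° − 73.3°) = 100° from the x-axis; with |AZ| = 15.5, Z = A + 15.5·(cos 100°, sin 100°) = (39.6, 10.3). The perpendicularity gives ZQ at right angles to AZ; with |ZQ| = 11.6 on the left of AZ, Q = Z + 11.6·(-0.985, -0.174) = (28.2, 8.28). Then cos ∠ZQC = QZ·QC / (|QZ||QC|), giving 174°.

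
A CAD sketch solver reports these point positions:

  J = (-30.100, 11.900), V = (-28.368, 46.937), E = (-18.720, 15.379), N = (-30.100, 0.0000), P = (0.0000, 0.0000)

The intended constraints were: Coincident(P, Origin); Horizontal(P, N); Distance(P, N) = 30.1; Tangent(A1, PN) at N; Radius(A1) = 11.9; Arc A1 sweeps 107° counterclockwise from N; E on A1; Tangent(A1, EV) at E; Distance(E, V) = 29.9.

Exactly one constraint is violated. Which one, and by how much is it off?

Distance(E, V) = 29.9 — off by 3.10.

P = (0.00, 0.00) ✓; P.y = 0.00, N.y = 0.00 ✓; |PN| = 30.10 ✓; ∠(JN, NP) = 90.00° ✓; |JN| = 11.90 ✓; bearing(J→E) − bearing(J→N) = 107.0° ✓; |JE| = 11.90 ✓; ∠(JE, EV) = 90.00° ✓; |EV| = 33.00 ✗.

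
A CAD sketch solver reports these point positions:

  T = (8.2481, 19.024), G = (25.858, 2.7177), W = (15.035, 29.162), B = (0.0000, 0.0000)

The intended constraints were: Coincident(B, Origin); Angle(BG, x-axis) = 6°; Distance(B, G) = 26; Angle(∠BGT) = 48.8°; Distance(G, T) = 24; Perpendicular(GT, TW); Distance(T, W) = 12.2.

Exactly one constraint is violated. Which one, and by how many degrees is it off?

Perpendicular(GT, TW) — off by 9.00°.

B = (0.00, 0.00) ✓; BG at 6.000° ✓; |BG| = 26.00 ✓; ∠BGT = 48.80° ✓; |GT| = 24.00 ✓; ∠(GT, TW) = 81.00° ✗; |TW| = 12.20 ✓.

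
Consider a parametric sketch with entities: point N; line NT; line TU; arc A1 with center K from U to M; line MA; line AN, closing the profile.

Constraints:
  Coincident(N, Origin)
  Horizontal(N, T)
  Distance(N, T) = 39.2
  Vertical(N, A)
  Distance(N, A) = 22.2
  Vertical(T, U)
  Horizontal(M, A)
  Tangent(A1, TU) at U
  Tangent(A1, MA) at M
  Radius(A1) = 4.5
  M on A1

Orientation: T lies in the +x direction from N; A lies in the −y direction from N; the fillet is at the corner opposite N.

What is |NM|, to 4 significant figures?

41.19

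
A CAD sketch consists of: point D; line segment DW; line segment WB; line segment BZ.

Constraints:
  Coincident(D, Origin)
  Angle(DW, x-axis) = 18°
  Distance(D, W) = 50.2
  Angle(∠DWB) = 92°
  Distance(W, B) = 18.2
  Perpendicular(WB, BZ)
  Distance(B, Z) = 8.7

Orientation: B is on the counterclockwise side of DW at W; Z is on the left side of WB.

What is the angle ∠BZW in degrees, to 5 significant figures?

64.451°

D is at the origin; DW runs at 18.0° with length 50.2, so W = 50.2·(cos 18.0°, sin 18.0°) = (47.743, 15.513). ∠DWB = 92.0°, so WB runs at 18.0° + (180° − 92.0°) = 106.00° from the x-axis; with |WB| = 18.2, B = W + 18.2·(cos 106.00°, sin 106.00°) = (42.726, 33.008). WB ⟂ BZ; with |BZ| = 8.7 on the left of WB, Z = B + 8.7·(-0.96126, -0.27564) = (34.363, 30.610). Then cos ∠BZW = ZB·ZW / (|ZB||ZW|), giving 64.451°.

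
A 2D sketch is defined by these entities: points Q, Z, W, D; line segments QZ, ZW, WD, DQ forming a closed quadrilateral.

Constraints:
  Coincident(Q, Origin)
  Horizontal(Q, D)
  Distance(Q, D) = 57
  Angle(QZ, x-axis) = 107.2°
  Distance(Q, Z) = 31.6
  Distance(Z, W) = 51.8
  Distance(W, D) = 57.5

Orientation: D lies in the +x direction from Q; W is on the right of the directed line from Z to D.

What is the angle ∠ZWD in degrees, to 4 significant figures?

83.48°

Checks: |ZW| = 51.80 ✓; |WD| = 57.50 ✓.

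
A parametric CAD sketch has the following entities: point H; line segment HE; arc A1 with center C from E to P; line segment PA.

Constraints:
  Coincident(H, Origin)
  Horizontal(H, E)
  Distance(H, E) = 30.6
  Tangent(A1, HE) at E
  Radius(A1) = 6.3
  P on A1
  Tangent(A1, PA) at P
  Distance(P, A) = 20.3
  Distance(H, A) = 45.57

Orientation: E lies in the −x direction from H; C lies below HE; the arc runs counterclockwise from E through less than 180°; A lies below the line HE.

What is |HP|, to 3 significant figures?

37.4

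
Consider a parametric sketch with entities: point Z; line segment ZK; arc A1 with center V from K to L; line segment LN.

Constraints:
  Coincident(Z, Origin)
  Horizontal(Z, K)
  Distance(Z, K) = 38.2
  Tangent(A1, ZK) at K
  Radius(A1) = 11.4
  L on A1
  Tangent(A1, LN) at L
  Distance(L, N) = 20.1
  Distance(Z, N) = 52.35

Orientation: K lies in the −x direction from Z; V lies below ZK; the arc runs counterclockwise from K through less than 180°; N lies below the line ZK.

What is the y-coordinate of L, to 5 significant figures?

-16.504

Z is at the origin; ZK is horizontal with |ZK| = 38.2 and K on the −x side, so K = (-38.200, 0.0000). A1 meets ZK tangentially, so VK is at right angles to ZK, so V = K + (0, -11.4) = (-38.200, -11.400). Since VL ⟂ LN (tangency), |VN| = √(11.4² + 20.1²) = 23.108 regardless of where L sits on A1. So N lies on both circle(Z, 52.35) and circle(V, 23.108); the below-ZK intersection is N = (-39.394, -34.477). L is the foot of the tangent from N: L = (-48.393, -16.504).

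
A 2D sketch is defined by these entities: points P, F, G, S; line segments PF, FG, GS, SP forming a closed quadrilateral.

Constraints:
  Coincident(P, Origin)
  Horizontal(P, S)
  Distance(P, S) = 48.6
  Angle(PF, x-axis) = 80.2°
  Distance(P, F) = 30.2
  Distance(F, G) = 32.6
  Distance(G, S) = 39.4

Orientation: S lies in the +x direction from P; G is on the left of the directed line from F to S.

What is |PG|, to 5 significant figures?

52.593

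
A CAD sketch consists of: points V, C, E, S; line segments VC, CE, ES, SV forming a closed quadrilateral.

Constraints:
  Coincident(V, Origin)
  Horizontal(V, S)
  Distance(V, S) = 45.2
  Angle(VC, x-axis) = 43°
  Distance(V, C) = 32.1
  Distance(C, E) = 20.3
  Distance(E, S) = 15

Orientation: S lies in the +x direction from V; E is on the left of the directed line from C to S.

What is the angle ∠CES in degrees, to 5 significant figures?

121.05°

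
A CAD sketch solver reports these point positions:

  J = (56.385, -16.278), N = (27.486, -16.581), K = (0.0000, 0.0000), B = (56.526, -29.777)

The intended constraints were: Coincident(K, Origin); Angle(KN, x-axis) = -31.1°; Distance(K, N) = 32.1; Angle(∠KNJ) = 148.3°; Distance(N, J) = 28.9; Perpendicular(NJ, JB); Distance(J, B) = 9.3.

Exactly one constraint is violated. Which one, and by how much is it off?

Distance(J, B) = 9.3 — off by 4.20.

K = (0.00, 0.00) ✓; KN at -31.10° ✓; |KN| = 32.10 ✓; ∠KNJ = 148.3° ✓; |NJ| = 28.90 ✓; ∠(NJ, JB) = 90.00° ✓; |JB| = 13.50 ✗.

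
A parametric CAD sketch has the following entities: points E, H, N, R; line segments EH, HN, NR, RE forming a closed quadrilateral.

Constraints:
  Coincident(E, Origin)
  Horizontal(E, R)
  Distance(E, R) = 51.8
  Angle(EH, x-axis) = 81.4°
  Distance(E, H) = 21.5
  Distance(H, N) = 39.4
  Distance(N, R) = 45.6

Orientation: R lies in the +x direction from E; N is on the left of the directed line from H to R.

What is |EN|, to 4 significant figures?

56.07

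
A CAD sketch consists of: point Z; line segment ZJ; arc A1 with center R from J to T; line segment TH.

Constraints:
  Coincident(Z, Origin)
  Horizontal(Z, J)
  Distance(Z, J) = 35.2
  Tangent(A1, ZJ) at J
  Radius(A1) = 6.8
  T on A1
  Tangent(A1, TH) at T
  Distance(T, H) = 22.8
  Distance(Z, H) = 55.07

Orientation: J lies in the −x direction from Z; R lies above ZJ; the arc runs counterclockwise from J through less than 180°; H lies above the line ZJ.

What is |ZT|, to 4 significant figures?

33.03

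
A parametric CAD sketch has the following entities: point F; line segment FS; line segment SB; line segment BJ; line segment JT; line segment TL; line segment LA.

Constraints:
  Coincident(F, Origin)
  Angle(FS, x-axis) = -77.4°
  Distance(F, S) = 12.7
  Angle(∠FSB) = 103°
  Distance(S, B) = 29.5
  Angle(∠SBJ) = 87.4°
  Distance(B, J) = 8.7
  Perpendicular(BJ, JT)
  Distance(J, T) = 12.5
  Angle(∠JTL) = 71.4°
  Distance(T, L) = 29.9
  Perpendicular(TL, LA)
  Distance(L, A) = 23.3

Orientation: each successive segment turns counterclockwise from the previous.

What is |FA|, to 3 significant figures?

57.2

F is at the origin; FS runs at -77.4° with length 12.7, so S = (2.77, -12.4). ∠FSB = 103.0° gives SB at -0.400° from the x-axis; with |SB| = 29.5, B = (32.3, -12.6). ∠SBJ = 87.4° gives BJ at 92.2° from the x-axis; with |BJ| = 8.7, J = (31.9, -3.91). BJ is perpendicular to JT, so JT runs at -178°; with |JT| = 12.5, T = (19.4, -4.39). ∠JTL = 71.4° gives TL at -69.2° from the x-axis; with |TL| = 29.9, L = (30.1, -32.3). TL ⟂ LA, so LA runs at 20.8°; with |LA| = 23.3, A = (51.8, -24.1). Then |FA| = |A − F| = 57.2.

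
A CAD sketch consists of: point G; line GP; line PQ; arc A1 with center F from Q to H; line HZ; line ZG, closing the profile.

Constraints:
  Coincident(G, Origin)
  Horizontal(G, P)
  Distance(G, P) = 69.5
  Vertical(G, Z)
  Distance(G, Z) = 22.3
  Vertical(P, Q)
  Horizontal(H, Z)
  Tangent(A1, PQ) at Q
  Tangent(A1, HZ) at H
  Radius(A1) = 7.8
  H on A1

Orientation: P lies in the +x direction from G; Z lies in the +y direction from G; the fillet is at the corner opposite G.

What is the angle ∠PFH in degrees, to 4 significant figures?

151.7°

G is at the origin; G and P share the same y with |GP| = 69.5 and P on the +x side, so P = (69.50, 0.000). G and Z share the same x with |GZ| = 22.3 and Z on the +y side, so Z = (0.000, 22.30). The virtual corner opposite G is at (69.50, 22.30). Tangency of A1 to PQ means the radius FQ is perpendicular to PQ and tangency of A1 to HZ means the radius FH is perpendicular to HZ, with radius 7.8, so the center F sits 7.8 in from both sides at F = (61.70, 14.50). That places the tangent points at Q = (69.50, 14.50) on PQ and H = (61.70, 22.30) on HZ. Then cos ∠PFH = FP·FH / (|FP||FH|), giving 151.7°.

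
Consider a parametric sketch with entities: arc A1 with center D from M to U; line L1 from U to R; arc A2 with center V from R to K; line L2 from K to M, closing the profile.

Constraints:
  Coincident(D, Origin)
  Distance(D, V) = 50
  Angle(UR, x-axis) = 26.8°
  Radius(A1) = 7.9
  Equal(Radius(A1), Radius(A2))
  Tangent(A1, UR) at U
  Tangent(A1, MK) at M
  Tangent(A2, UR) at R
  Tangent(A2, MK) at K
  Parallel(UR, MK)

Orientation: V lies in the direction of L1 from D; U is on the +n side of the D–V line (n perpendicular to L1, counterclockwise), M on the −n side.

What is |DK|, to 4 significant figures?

50.62

The slot axis is L1's direction at 26.8°, so u = (cos 26.8°, sin 26.8°) = (0.8926, 0.4509) and n = (−sin 26.8°, cos 26.8°) = (-0.4509, 0.8926). D is at the origin and V lies 50.0 along u from D, so V = 50.0·u = (44.63, 22.54). Tangency of A1 to both parallel lines with radius 7.9 puts U and M at D ± 7.9·n: U = (-3.562, 7.051), M = (3.562, -7.051). Equal radii place R and K the same way about V: R = V + 7.9·n = (41.07, 29.60), K = V − 7.9·n = (48.19, 15.49). Then |DK| = |K − D| = 50.62.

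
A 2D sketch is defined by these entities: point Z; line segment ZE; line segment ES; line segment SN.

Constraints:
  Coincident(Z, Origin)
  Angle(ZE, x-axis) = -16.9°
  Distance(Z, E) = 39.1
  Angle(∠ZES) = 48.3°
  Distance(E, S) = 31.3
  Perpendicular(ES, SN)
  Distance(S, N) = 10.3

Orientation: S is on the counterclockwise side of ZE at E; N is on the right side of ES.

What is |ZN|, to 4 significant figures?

39.85

Z is at the origin; ZE runs at -16.9° with length 39.1, so E = 39.1·(cos -16.9°, sin -16.9°) = (37.41, -11.37). ∠ZES = 48.3°, so ES runs at -16.9° + (180° − 48.3°) = 114.8° from the x-axis; with |ES| = 31.3, S = E + 31.3·(cos 114.8°, sin 114.8°) = (24.28, 17.05). ES ⟂ SN; with |SN| = 10.3 on the right of ES, N = S + 10.3·(0.9078, 0.4195) = (33.63, 21.37). Then |ZN| = |N − Z| = 39.85.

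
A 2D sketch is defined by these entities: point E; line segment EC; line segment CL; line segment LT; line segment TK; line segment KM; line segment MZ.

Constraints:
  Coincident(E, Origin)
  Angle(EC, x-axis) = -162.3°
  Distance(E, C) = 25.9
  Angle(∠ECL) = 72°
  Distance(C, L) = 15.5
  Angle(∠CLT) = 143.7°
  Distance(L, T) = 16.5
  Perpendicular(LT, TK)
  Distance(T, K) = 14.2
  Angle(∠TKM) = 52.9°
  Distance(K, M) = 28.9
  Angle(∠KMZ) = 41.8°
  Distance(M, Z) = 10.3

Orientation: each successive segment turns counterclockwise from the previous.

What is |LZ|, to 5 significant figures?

5.5156

E is at the origin; EC runs at -162.3° with length 25.9, so C = (-24.674, -7.8745). ∠ECL = 72.0° gives CL at -54.300° from the x-axis; with |CL| = 15.5, L = (-15.629, -20.462). ∠CLT = 143.7° gives LT at -18.000° from the x-axis; with |LT| = 16.5, T = (0.063389, -25.561). LT is perpendicular to TK, so TK runs at 72.000°; with |TK| = 14.2, K = (4.4514, -12.056). ∠TKM = 52.9° gives KM at -160.90° from the x-axis; with |KM| = 28.9, M = (-22.858, -21.512). ∠KMZ = 41.8° gives MZ at -22.700° from the x-axis; with |MZ| = 10.3, Z = (-13.355, -25.487). Then |LZ| = |Z − L| = 5.5156.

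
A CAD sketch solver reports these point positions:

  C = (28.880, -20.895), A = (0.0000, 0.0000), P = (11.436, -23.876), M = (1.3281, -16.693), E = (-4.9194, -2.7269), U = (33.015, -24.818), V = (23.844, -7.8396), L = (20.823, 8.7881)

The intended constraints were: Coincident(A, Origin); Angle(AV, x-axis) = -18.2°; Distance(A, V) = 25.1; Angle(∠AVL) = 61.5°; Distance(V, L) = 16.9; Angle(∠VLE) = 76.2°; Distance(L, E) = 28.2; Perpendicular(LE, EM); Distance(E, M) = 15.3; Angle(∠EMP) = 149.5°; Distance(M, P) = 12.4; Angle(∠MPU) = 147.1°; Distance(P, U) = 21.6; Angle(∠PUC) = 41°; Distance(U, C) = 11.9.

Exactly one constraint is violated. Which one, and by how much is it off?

Distance(U, C) = 11.9 — off by 6.20.

A = (0.00, 0.00) ✓; AV at -18.20° ✓; |AV| = 25.10 ✓; ∠AVL = 61.50° ✓; |VL| = 16.90 ✓; ∠VLE = 76.20° ✓; |LE| = 28.20 ✓; ∠(LE, EM) = 90.00° ✓; |EM| = 15.30 ✓; ∠EMP = 149.5° ✓; |MP| = 12.40 ✓; ∠MPU = 147.1° ✓; |PU| = 21.60 ✓; ∠PUC = 40.99° ✓; |UC| = 5.700 ✗.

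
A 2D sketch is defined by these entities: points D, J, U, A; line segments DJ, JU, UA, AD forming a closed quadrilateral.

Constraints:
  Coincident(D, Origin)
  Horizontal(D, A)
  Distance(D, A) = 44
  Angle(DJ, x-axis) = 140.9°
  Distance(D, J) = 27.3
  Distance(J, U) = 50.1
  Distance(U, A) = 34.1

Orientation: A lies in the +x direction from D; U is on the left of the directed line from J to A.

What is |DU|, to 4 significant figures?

40.39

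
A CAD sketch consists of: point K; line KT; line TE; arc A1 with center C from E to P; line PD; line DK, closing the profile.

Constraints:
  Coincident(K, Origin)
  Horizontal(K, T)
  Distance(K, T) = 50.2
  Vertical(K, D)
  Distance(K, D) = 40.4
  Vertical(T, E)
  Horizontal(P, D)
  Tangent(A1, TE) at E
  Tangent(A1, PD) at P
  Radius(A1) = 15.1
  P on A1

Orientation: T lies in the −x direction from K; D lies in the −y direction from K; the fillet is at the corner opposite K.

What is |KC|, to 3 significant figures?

43.3

K is at the origin; K and T share the same y with |KT| = 50.2 and T on the −x side, so T = (-50.2, 0.00). KD is vertical with |KD| = 40.4 and D on the −y side, so D = (0.00, -40.4). The virtual corner opposite K is at (-50.2, -40.4). Since A1 is tangent to TE there, CE ⟂ TE and A1 meets PD tangentially, so CP is at right angles to PD, with radius 15.1, so the center C sits 15.1 in from both sides at C = (-35.1, -25.3). Then |KC| = |C − K| = 43.3.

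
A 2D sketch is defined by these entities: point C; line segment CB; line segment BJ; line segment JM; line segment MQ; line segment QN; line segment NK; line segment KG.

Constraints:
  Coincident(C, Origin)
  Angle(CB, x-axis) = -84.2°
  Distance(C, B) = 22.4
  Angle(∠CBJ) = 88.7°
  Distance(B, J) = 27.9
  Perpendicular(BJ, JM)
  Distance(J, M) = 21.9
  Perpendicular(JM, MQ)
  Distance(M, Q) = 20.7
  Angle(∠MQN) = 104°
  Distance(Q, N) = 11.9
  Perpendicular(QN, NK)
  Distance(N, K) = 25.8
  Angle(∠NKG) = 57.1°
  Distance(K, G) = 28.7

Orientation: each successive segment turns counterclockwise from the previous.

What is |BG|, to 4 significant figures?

37.15

C is at the origin; CB runs at -84.2° with length 22.4, so B = (2.264, -22.29). ∠CBJ = 88.7° gives BJ at 7.100° from the x-axis; with |BJ| = 27.9, J = (29.95, -18.84). BJ ⟂ JM, so JM runs at 97.10°; with |JM| = 21.9, M = (27.24, 2.895). JM ⟂ MQ, so MQ runs at -172.9°; with |MQ| = 20.7, Q = (6.702, 0.3367). ∠MQN = 104.0° gives QN at -96.90° from the x-axis; with |QN| = 11.9, N = (5.272, -11.48). The perpendicularity gives NK at right angles to QN, so NK runs at -6.900°; with |NK| = 25.8, K = (30.89, -14.58). ∠NKG = 57.1° gives KG at 116.0° from the x-axis; with |KG| = 28.7, G = (18.30, 11.22). Then |BG| = |G − B| = 37.15.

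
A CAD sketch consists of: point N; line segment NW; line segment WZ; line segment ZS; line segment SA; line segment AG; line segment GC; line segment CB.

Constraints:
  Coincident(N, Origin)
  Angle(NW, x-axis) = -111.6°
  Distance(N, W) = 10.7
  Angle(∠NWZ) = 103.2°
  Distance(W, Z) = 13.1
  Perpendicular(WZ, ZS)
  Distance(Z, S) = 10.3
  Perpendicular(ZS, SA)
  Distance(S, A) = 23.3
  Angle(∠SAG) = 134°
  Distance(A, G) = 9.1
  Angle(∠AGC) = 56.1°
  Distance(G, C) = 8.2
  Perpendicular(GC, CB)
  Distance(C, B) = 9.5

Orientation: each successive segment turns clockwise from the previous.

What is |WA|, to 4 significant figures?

14.50

N is at the origin; NW runs at -111.6° with length 10.7, so W = (-3.939, -9.949). ∠NWZ = 103.2° gives WZ at 171.6° from the x-axis; with |WZ| = 13.1, Z = (-16.90, -8.035). WZ is perpendicular to ZS, so ZS runs at 81.60°; with |ZS| = 10.3, S = (-15.39, 2.155). ZS ⟂ SA, so SA runs at -8.400°; with |SA| = 23.3, A = (7.656, -1.249). Then |WA| = |A − W| = 14.50.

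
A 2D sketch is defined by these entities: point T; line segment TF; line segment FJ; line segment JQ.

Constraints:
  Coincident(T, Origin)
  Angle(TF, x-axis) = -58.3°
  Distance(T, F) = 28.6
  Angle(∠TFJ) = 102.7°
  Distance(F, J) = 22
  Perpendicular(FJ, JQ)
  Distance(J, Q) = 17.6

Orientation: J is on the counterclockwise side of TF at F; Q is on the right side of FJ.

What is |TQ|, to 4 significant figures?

53.58

T is at the origin; TF runs at -58.3° with length 28.6, so F = 28.6·(cos -58.3°, sin -58.3°) = (15.03, -24.33). ∠TFJ = 102.7°, so FJ runs at -58.3° + (180° − 102.7°) = 19.00° from the x-axis; with |FJ| = 22.0, J = F + 22.0·(cos 19.00°, sin 19.00°) = (35.83, -17.17). FJ ⟂ JQ; with |JQ| = 17.6 on the right of FJ, Q = J + 17.6·(0.3256, -0.9455) = (41.56, -33.81). Then |TQ| = |Q − T| = 53.58.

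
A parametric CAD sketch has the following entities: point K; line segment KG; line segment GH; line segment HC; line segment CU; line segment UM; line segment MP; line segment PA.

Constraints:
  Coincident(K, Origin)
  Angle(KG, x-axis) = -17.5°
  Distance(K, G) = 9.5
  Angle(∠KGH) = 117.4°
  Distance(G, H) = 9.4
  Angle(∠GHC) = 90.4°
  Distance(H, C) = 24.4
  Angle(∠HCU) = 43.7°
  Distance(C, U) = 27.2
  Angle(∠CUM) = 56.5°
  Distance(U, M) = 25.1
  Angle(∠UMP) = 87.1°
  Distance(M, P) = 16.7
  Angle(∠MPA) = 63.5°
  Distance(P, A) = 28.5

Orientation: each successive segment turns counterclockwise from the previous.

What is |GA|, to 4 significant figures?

12.12

K is at the origin; KG runs at -17.5° with length 9.5, so G = (9.060, -2.857). ∠KGH = 117.4° gives GH at 45.10° from the x-axis; with |GH| = 9.4, H = (15.70, 3.802). ∠GHC = 90.4° gives HC at 134.7° from the x-axis; with |HC| = 24.4, C = (-1.467, 21.15). ∠HCU = 43.7° gives CU at -89.00° from the x-axis; with |CU| = 27.2, U = (-0.9926, -6.051). ∠CUM = 56.5° gives UM at 34.50° from the x-axis; with |UM| = 25.1, M = (19.69, 8.166). ∠UMP = 87.1° gives MP at 127.4° from the x-axis; with |MP| = 16.7, P = (9.550, 21.43). ∠MPA = 63.5° gives PA at -116.1° from the x-axis; with |PA| = 28.5, A = (-2.988, -4.161). Then |GA| = |A − G| = 12.12.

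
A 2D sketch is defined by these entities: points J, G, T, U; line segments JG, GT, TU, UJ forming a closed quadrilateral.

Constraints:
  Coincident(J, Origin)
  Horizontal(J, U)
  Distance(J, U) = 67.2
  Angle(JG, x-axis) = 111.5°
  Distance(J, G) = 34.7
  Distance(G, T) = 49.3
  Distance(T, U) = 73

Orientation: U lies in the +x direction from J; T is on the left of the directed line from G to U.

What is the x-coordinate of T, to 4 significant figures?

27.27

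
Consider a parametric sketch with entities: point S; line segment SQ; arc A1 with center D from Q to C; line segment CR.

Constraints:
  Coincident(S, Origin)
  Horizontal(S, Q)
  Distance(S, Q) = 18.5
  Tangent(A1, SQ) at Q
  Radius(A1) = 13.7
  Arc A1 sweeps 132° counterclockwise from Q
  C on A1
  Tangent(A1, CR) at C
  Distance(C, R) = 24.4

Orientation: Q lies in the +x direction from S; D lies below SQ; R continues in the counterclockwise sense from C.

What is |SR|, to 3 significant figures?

47.8

S is at the origin; S and Q share the same y with |SQ| = 18.5 and Q on the +x side, so Q = (18.5, 0.00). Tangency of A1 to SQ means the radius DQ is perpendicular to SQ, so D = Q + (0, -13.7) = (18.5, -13.7). On A1, Q sits at bearing 90° from D; a 132° counterclockwise sweep puts C at bearing 222°, so C = D + 13.7·(cos 222°, sin 222°) = (8.32, -22.9). Since A1 is tangent to CR there, DC ⟂ CR, so CR runs along (−sin 222°, cos 222°); with |CR| = 24.4, R = (24.6, -41.0). Then |SR| = |R − S| = 47.8.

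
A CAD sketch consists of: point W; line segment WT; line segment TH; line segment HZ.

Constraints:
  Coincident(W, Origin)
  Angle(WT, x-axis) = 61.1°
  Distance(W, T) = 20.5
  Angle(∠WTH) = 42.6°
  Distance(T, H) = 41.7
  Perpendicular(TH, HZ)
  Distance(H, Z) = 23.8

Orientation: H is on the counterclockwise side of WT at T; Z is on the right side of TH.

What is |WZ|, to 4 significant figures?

46.13

W is at the origin; WT runs at 61.1° with length 20.5, so T = 20.5·(cos 61.1°, sin 61.1°) = (9.907, 17.95). ∠WTH = 42.6°, so TH runs at 61.1° + (180° − 42.6°) = 198.5° from the x-axis; with |TH| = 41.7, H = T + 41.7·(cos 198.5°, sin 198.5°) = (-29.64, 4.715). TH is perpendicular to HZ; with |HZ| = 23.8 on the right of TH, Z = H + 23.8·(-0.3173, 0.9483) = (-37.19, 27.29). Then |WZ| = |Z − W| = 46.13.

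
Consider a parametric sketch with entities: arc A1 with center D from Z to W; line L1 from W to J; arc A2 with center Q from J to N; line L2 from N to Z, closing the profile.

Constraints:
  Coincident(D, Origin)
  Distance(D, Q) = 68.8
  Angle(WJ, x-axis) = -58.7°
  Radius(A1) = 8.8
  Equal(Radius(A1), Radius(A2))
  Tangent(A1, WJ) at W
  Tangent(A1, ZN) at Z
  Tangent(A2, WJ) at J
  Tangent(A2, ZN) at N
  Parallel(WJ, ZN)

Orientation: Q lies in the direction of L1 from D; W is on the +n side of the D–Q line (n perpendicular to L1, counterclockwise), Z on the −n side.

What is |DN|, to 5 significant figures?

69.361

Tangency of A1 to both parallel lines with radius 8.8 puts W and Z at D ± 8.8·n: W = (7.5192, 4.5718), Z = (-7.5192, -4.5718). Equal radii place J and N the same way about Q: J = Q + 8.8·n = (43.262, -54.215), N = Q − 8.8·n = (28.224, -63.359). Then |DN| = |N − D| = 69.361.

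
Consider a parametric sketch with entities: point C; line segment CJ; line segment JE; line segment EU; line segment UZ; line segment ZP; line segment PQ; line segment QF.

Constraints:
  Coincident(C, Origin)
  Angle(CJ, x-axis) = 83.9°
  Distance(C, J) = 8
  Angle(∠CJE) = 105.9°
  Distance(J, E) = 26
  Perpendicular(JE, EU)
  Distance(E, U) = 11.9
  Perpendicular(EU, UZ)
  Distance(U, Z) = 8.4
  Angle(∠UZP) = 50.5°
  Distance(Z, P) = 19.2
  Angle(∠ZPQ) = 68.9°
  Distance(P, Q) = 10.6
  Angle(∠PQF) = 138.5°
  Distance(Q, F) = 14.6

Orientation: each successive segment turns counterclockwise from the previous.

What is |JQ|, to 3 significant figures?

35.6

∠UZP = 50.5° gives ZP at 108° from the x-axis; with |ZP| = 19.2, P = (-25.7, 21.8). ∠ZPQ = 68.9° gives PQ at -141° from the x-axis; with |PQ| = 10.6, Q = (-34.0, 15.2). Then |JQ| = |Q − J| = 35.6.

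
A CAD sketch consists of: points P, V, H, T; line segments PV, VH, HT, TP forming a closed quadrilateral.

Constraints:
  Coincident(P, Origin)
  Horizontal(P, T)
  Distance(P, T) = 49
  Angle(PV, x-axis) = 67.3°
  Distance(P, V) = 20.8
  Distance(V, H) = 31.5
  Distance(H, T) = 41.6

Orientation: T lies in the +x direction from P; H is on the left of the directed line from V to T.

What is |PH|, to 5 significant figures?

50.625

P is at the origin; PT is horizontal with |PT| = 49.0 and T in +x, so T = (49.0, 0). PV runs at 67.3° with |PV| = 20.8, so V = (8.0268, 19.189). H is determined by |VH| = 31.5 and |HT| = 41.6 together: it lies at the intersection of circle(V, 31.5) and circle(T, 41.6). With |VT| = 45.244, the foot of the radical line on VT is 14.463 from V and the perpendicular offset is √(31.5² − 14.463²) = 27.984. Taking the left-of-VT solution: H = (32.993, 38.397).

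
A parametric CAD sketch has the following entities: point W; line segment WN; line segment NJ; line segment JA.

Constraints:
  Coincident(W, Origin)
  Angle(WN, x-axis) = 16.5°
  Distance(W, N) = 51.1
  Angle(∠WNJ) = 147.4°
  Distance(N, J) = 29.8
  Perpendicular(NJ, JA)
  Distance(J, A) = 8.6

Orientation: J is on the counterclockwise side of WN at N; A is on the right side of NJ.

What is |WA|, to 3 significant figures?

81.3

W is at the origin; WN runs at 16.5° with length 51.1, so N = 51.1·(cos 16.5°, sin 16.5°) = (49.0, 14.5). ∠WNJ = 147.4°, so NJ runs at 16.5° + (180° − 147.4°) = 49.1° from the x-axis; with |NJ| = 29.8, J = N + 29.8·(cos 49.1°, sin 49.1°) = (68.5, 37.0). The perpendicularity gives JA at right angles to NJ; with |JA| = 8.6 on the right of NJ, A = J + 8.6·(0.756, -0.655) = (75.0, 31.4). Then |WA| = |A − W| = 81.3.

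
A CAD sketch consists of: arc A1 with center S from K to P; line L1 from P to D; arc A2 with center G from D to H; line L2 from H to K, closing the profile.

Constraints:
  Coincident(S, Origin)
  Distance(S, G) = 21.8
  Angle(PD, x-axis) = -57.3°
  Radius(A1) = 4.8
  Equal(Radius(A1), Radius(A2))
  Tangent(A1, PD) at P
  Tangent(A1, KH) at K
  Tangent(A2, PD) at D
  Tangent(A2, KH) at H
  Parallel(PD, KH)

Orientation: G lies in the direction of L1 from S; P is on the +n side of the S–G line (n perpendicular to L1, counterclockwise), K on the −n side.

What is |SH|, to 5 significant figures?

22.322

The slot axis is L1's direction at -57.3°, so u = (cos -57.3°, sin -57.3°) = (0.54024, -0.84151) and n = (−sin -57.3°, cos -57.3°) = (0.84151, 0.54024). S is at the origin and G lies 21.8 along u from S, so G = 21.8·u = (11.777, -18.345). Tangency of A1 to both parallel lines with radius 4.8 puts P and K at S ± 4.8·n: P = (4.0393, 2.5932), K = (-4.0393, -2.5932). Equal radii place D and H the same way about G: D = G + 4.8·n = (15.816, -15.752), H = G − 4.8·n = (7.7380, -20.938). Then |SH| = |H − S| = 22.322.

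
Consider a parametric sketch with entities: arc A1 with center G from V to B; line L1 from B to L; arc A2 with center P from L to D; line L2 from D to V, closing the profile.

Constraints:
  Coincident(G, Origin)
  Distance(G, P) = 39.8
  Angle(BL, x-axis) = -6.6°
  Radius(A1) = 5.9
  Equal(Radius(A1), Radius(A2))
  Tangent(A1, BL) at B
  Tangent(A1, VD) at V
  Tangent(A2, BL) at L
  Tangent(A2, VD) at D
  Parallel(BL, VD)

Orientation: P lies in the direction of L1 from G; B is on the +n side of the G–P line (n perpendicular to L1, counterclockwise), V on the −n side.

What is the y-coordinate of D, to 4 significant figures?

-10.44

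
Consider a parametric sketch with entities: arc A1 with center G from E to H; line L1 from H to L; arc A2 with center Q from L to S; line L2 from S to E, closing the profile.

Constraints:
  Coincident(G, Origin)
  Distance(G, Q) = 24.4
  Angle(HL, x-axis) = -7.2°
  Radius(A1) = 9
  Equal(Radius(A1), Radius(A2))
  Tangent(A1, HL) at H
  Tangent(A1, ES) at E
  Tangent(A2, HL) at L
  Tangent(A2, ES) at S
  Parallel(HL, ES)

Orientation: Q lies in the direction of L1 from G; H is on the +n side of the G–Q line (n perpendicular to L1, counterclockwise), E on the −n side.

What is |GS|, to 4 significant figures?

26.01

The slot axis is L1's direction at -7.2°, so u = (cos -7.2°, sin -7.2°) = (0.9921, -0.1253) and n = (−sin -7.2°, cos -7.2°) = (0.1253, 0.9921). G is at the origin and Q lies 24.4 along u from G, so Q = 24.4·u = (24.21, -3.058). Tangency of A1 to both parallel lines with radius 9.0 puts H and E at G ± 9.0·n: H = (1.128, 8.929), E = (-1.128, -8.929). Equal radii place L and S the same way about Q: L = Q + 9.0·n = (25.34, 5.871), S = Q − 9.0·n = (23.08, -11.99). Then |GS| = |S − G| = 26.01.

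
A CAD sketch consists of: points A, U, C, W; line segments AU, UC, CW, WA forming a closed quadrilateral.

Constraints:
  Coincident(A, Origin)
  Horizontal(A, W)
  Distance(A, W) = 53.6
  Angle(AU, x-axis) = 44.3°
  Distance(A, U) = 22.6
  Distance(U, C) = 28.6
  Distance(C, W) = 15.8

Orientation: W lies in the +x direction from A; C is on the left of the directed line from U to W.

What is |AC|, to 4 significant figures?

46.50

Checks: A = (0.00, 0.00) ✓; |UC| = 28.60 ✓; |CW| = 15.80 ✓.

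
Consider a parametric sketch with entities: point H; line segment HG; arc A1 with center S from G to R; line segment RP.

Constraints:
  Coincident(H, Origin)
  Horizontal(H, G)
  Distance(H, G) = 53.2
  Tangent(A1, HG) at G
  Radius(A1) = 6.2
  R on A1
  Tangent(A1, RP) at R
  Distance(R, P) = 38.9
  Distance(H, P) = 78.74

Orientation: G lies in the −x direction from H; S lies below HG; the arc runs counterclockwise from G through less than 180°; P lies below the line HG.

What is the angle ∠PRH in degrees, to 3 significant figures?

104°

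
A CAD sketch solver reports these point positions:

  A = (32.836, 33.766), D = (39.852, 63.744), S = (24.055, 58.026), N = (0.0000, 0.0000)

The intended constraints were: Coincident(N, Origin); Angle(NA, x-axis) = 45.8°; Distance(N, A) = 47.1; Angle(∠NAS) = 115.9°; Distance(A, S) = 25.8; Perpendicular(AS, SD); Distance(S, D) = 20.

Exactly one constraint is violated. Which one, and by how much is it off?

Distance(S, D) = 20 — off by 3.20.

N = (0.00, 0.00) ✓; NA at 45.80° ✓; |NA| = 47.10 ✓; ∠NAS = 115.9° ✓; |AS| = 25.80 ✓; ∠(AS, SD) = 90.00° ✓; |SD| = 16.80 ✗.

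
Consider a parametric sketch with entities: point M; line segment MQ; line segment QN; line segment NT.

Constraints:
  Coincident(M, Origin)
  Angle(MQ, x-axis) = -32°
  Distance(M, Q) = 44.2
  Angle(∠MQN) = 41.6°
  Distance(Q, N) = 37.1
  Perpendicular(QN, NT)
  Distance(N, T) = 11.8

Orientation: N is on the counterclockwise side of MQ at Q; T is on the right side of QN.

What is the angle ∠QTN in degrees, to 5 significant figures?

72.356°

M is at the origin; MQ runs at -32.0° with length 44.2, so Q = 44.2·(cos -32.0°, sin -32.0°) = (37.484, -23.422). ∠MQN = 41.6°, so QN runs at -32.0° + (180° − 41.6°) = 106.40° from the x-axis; with |QN| = 37.1, N = Q + 37.1·(cos 106.40°, sin 106.40°) = (27.009, 12.168). QN ⟂ NT; with |NT| = 11.8 on the right of QN, T = N + 11.8·(0.95931, 0.28234) = (38.329, 15.500). Then cos ∠QTN = TQ·TN / (|TQ||TN|), giving 72.356°.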